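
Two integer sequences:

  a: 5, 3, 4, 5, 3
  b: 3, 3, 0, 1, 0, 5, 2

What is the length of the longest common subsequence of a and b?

Let dp[i][j] be the LCS length of the first i values of a and the first j values of b. dp[i][j] = dp[i-1][j-1]+1 when the i-th and j-th values match, else max(dp[i-1][j], dp[i][j-1]).
    ·  3  3  0  1  0  5  2
 ·  0  0  0  0  0  0  0  0
 5  0  0  0  0  0  0  1  1
 3  0  1  1  1  1  1  1  1
 4  0  1  1  1  1  1  1  1
 5  0  1  1  1  1  1  2  2
 3  0  1  2  2  2  2  2  2
dp[5][7] = 2. One LCS (by backtracking along matches): 3, 5.

2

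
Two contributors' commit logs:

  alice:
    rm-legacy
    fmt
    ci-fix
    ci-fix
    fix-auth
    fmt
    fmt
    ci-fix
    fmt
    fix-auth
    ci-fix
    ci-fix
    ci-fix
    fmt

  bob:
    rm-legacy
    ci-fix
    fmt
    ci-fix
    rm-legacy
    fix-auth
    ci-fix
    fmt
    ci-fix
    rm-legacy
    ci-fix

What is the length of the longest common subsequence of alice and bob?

One common subsequence of length 8: rm-legacy at alice[1]=bob[1] → fmt at alice[2]=bob[3] → ci-fix at alice[3]=bob[4] → fix-auth at alice[5]=bob[6] → ci-fix at alice[8]=bob[7] → fmt at alice[9]=bob[8] → ci-fix at alice[11]=bob[9] → ci-fix at alice[13]=bob[11]. dp[14][11] = 8 confirms this is the maximum.

8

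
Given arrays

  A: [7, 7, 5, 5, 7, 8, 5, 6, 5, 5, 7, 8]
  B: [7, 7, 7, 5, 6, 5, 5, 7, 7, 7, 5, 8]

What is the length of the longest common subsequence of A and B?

9

Let dp[i][j] be the LCS length of the first i values of A and the first j values of B. dp[i][j] = dp[i-1][j-1]+1 when the i-th and j-th values match, else max(dp[i-1][j], dp[i][j-1]).
    ·  7  7  7  5  6  5  5  7  7  7  5  8
 ·  0  0  0  0  0  0  0  0  0  0  0  0  0
 7  0  1  1  1  1  1  1  1  1  1  1  1  1
 7  0  1  2  2  2  2  2  2  2  2  2  2  2
 5  0  1  2  2  3  3  3  3  3  3  3  3  3
 5  0  1  2  2  3  3  4  4  4  4  4  4  4
 7  0  1  2  3  3  3  4  4  5  5  5  5  5
 8  0  1  2  3  3  3  4  4  5  5  5  5  6
 5  0  1  2  3  4  4  4  5  5  5  5  6  6
 6  0  1  2  3  4  5  5  5  5  5  5  6  6
 5  0  1  2  3  4  5  6  6  6  6  6  6  6
 5  0  1  2  3  4  5  6  7  7  7  7  7  7
 7  0  1  2  3  4  5  6  7  8  8  8  8  8
 8  0  1  2  3  4  5  6  7  8  8  8  8  9
dp[12][12] = 9. One LCS (by backtracking along matches): 7, 7, 7, 5, 6, 5, 5, 7, 8.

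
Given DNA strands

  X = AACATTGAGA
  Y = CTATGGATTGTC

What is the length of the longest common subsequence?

6

Let dp[i][j] be the LCS length of the first i bases of X and the first j bases of Y. dp[i][j] = dp[i-1][j-1]+1 when the i-th and j-th bases match, else max(dp[i-1][j], dp[i][j-1]).
    ·  C  T  A  T  G  G  A  T  T  G  T  C
 ·  0  0  0  0  0  0  0  0  0  0  0  0  0
 A  0  0  0  1  1  1  1  1  1  1  1  1  1
 A  0  0  0  1  1  1  1  2  2  2  2  2  2
 C  0  1  1  1  1  1  1  2  2  2  2  2  3
 A  0  1  1  2  2  2  2  2  2  2  2  2  3
 T  0  1  2  2  3  3  3  3  3  3  3  3  3
 T  0  1  2  2  3  3  3  3  4  4  4  4  4
 G  0  1  2  2  3  4  4  4  4  4  5  5  5
 A  0  1  2  3  3  4  4  5  5  5  5  5  5
 G  0  1  2  3  3  4  5  5  5  5  6  6  6
 A  0  1  2  3  3  4  5  6  6  6  6  6  6
dp[10][12] = 6. One LCS (by backtracking along matches): CATGAG.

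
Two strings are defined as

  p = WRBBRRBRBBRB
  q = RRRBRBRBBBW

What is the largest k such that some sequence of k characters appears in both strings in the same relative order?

Let dp[i][j] be the LCS length of the first i characters of p and the first j characters of q. dp[i][j] = dp[i-1][j-1]+1 when the i-th and j-th characters match, else max(dp[i-1][j], dp[i][j-1]).
    ·  R  R  R  B  R  B  R  B  B  B  W
 ·  0  0  0  0  0  0  0  0  0  0  0  0
 W  0  0  0  0  0  0  0  0  0  0  0  1
 R  0  1  1  1  1  1  1  1  1  1  1  1
 B  0  1  1  1  2  2  2  2  2  2  2  2
 B  0  1  1  1  2  2  3  3  3  3  3  3
 R  0  1  2  2  2  3  3  4  4  4  4  4
 R  0  1  2  3  3  3  3  4  4  4  4  4
 B  0  1  2  3  4  4  4  4  5  5  5  5
 R  0  1  2  3  4  5  5  5  5  5  5  5
 B  0  1  2  3  4  5  6  6  6  6  6  6
 B  0  1  2  3  4  5  6  6  7  7  7  7
 R  0  1  2  3  4  5  6  7  7  7  7  7
 B  0  1  2  3  4  5  6  7  8  8  8  8
dp[12][11] = 8. One LCS (by backtracking along matches): RBRBRBBB.

8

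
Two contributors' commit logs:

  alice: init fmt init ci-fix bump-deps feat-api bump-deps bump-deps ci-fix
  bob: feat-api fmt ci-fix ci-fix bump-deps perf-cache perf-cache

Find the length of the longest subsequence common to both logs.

3

Taking fmt (alice #2, bob #2); then ci-fix (alice #4, bob #4); then bump-deps (alice #5, bob #5) gives a common subsequence of length 3. The LCS DP gives dp[9][7] = 3, so this is optimal.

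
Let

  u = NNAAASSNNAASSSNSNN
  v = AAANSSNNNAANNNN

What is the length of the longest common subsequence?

12

Pick A (u #3, v #1); then A (u #4, v #2); then A (u #5, v #3); then S (u #6, v #5); then S (u #7, v #6); then N (u #8, v #8); then N (u #9, v #9); then A (u #10, v #10); then A (u #11, v #11); then N (u #15, v #13); then N (u #17, v #14); then N (u #18, v #15); all 12 characters appear in both, in order. The LCS DP gives dp[18][15] = 12, so this is optimal.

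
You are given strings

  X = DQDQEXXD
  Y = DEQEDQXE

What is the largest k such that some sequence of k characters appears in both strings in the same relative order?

Let dp[i][j] be the LCS length of the first i characters of X and the first j characters of Y. dp[i][j] = dp[i-1][j-1]+1 when the i-th and j-th characters match, else max(dp[i-1][j], dp[i][j-1]).
    ·  D  E  Q  E  D  Q  X  E
 ·  0  0  0  0  0  0  0  0  0
 D  0  1  1  1  1  1  1  1  1
 Q  0  1  1  2  2  2  2  2  2
 D  0  1  1  2  2  3  3  3  3
 Q  0  1  1  2  2  3  4  4  4
 E  0  1  2  2  3  3  4  4  5
 X  0  1  2  2  3  3  4  5  5
 X  0  1  2  2  3  3  4  5  5
 D  0  1  2  2  3  4  4  5  5
dp[8][8] = 5. One LCS (by backtracking along matches): DQDQE.

5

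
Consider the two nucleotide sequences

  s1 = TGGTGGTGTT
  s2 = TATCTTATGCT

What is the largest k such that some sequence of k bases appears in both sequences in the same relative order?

5

Let dp[i][j] be the LCS length of the first i bases of s1 and the first j bases of s2. dp[i][j] = dp[i-1][j-1]+1 when the i-th and j-th bases match, else max(dp[i-1][j], dp[i][j-1]).
    ·  T  A  T  C  T  T  A  T  G  C  T
 ·  0  0  0  0  0  0  0  0  0  0  0  0
 T  0  1  1  1  1  1  1  1  1  1  1  1
 G  0  1  1  1  1  1  1  1  1  2  2  2
 G  0  1  1  1  1  1  1  1  1  2  2  2
 T  0  1  1  2  2  2  2  2  2  2  2  3
 G  0  1  1  2  2  2  2  2  2  3  3  3
 G  0  1  1  2  2  2  2  2  2  3  3  3
 T  0  1  1  2  2  3  3  3  3  3  3  4
 G  0  1  1  2  2  3  3  3  3  4  4  4
 T  0  1  1  2  2  3  4  4  4  4  4  5
 T  0  1  1  2  2  3  4  4  5  5  5  5
dp[10][11] = 5. One LCS (by backtracking along matches): TTTGT.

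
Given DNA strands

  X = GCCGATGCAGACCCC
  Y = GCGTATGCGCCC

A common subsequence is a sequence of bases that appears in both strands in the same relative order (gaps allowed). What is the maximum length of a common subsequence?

Match G [1,1] → C [3,2] → G [4,3] → A [5,5] → T [6,6] → G [7,7] → C [8,8] → G [10,9] → C [13,10] → C [14,11] → C [15,12] — 11 bases in the same relative order in both. Since dp[15][12] = 11, nothing longer is possible.

11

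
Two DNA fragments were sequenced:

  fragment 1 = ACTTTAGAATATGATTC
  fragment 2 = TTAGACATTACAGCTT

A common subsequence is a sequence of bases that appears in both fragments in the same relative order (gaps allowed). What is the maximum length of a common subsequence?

One common subsequence of length 11: T [4,1] → T [5,2] → A [6,3] → G [7,4] → A [8,5] → A [9,7] → T [10,9] → A [11,12] → G [13,13] → T [15,15] → T [16,16]. dp[17][16] = 11 confirms this is the maximum.

11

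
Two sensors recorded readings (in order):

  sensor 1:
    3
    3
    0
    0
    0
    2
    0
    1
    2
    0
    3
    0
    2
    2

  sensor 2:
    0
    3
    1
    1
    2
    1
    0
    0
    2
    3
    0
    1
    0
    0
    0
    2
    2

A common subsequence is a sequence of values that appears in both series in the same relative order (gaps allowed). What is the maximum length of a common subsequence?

10

Taking 3 (sensor 1 #1, sensor 2 #2), 0 (sensor 1 #4, sensor 2 #7), 0 (sensor 1 #5, sensor 2 #8), 2 (sensor 1 #6, sensor 2 #9), 0 (sensor 1 #7, sensor 2 #11), 1 (sensor 1 #8, sensor 2 #12), 0 (sensor 1 #10, sensor 2 #14), 0 (sensor 1 #12, sensor 2 #15), 2 (sensor 1 #13, sensor 2 #16), 2 (sensor 1 #14, sensor 2 #17) gives a common subsequence of length 10. dp[14][17] = 10 confirms this is the maximum.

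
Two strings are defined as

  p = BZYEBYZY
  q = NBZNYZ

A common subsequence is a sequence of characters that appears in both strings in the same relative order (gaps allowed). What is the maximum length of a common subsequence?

4

Match B (p #1, q #2) → Z (p #2, q #3) → Y (p #6, q #5) → Z (p #7, q #6) — 4 characters in the same relative order in both, and the DP table's final entry dp[8][6] is also 4, so no common subsequence is longer.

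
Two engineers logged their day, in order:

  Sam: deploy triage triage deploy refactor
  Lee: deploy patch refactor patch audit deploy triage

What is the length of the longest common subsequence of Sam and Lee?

2

One common subsequence of length 2: deploy [1,6], triage [3,7]. Since dp[5][7] = 2, nothing longer is possible.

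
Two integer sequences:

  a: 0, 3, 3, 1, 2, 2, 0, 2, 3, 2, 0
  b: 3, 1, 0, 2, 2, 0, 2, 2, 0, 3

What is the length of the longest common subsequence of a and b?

Taking 3 at a[3]=b[1], then 1 at a[4]=b[2], then 2 at a[5]=b[4], then 2 at a[6]=b[5], then 0 at a[7]=b[6], then 2 at a[8]=b[7], then 2 at a[10]=b[8], then 0 at a[11]=b[9] gives a common subsequence of length 8, and the DP table's final entry dp[11][10] is also 8, so no common subsequence is longer.

8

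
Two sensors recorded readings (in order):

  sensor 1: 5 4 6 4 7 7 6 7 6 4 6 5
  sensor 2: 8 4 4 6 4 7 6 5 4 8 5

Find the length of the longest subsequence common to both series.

Match 4 [2,3] → 6 [3,4] → 4 [4,5] → 7 [6,6] → 6 [7,7] → 4 [10,9] → 5 [12,11] — 7 values in the same relative order in both. dp[12][11] = 7 confirms this is the maximum.

7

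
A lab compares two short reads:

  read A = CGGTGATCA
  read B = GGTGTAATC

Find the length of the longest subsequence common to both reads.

Let dp[i][j] be the LCS length of the first i bases of read A and the first j bases of read B. dp[i][j] = dp[i-1][j-1]+1 when the i-th and j-th bases match, else max(dp[i-1][j], dp[i][j-1]).
    ·  G  G  T  G  T  A  A  T  C
 ·  0  0  0  0  0  0  0  0  0  0
 C  0  0  0  0  0  0  0  0  0  1
 G  0  1  1  1  1  1  1  1  1  1
 G  0  1  2  2  2  2  2  2  2  2
 T  0  1  2  3  3  3  3  3  3  3
 G  0  1  2  3  4  4  4  4  4  4
 A  0  1  2  3  4  4  5  5  5  5
 T  0  1  2  3  4  5  5  5  6  6
 C  0  1  2  3  4  5  5  5  6  7
 A  0  1  2  3  4  5  6  6  6  7
dp[9][9] = 7. One LCS (by backtracking along matches): GGTGATC.

7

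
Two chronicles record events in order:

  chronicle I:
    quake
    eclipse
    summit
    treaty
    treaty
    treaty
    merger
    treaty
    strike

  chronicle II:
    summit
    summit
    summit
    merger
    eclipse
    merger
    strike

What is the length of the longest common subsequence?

3

Pick eclipse [2,5] → merger [7,6] → strike [9,7]; all 3 events appear in both, in order. The LCS DP gives dp[9][7] = 3, so this is optimal.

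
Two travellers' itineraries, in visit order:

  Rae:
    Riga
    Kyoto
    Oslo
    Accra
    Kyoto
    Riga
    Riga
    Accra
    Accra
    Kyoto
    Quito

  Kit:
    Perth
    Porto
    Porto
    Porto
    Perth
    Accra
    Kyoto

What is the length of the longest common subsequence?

One common subsequence of length 2: Accra [9,6] → Kyoto [10,7], and the DP table's final entry dp[11][7] is also 2, so no common subsequence is longer.

2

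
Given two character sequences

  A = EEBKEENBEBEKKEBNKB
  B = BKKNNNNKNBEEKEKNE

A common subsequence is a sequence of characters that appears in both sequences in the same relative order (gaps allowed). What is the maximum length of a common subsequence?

9

Taking B [3,1] → K [4,8] → N [7,9] → B [8,10] → E [9,11] → E [11,12] → K [12,13] → K [13,15] → E [14,17] gives a common subsequence of length 9. dp[18][17] = 9 confirms this is the maximum.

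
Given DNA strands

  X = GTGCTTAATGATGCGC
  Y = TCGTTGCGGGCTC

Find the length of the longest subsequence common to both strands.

One common subsequence of length 8: G [1,3]; then T [2,5]; then G [3,6]; then C [4,7]; then G [10,9]; then G [13,10]; then C [14,11]; then C [16,13]. dp[16][13] = 8 confirms this is the maximum.

8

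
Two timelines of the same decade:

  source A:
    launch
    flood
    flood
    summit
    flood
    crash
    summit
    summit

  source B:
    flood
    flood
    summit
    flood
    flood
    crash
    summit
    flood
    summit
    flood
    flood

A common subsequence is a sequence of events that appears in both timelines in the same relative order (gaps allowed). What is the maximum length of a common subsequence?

Match flood at source A[2]=source B[1]; then flood at source A[3]=source B[2]; then summit at source A[4]=source B[3]; then flood at source A[5]=source B[5]; then crash at source A[6]=source B[6]; then summit at source A[7]=source B[7]; then summit at source A[8]=source B[9] — 7 events in the same relative order in both. The LCS DP gives dp[8][11] = 7, so this is optimal.

7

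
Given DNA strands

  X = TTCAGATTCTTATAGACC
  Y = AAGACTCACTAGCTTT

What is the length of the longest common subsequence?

10

Taking A (X #4, Y #2), G (X #5, Y #3), A (X #6, Y #4), T (X #8, Y #6), C (X #9, Y #7), A (X #12, Y #8), T (X #13, Y #10), A (X #14, Y #11), G (X #15, Y #12), C (X #17, Y #13) gives a common subsequence of length 10. dp[18][16] = 10 confirms this is the maximum.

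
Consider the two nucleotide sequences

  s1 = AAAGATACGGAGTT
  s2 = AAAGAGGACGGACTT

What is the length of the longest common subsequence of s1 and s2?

12

Taking A (s1 #1, s2 #1), A (s1 #2, s2 #2), A (s1 #3, s2 #3), G (s1 #4, s2 #4), A (s1 #5, s2 #5), A (s1 #7, s2 #8), C (s1 #8, s2 #9), G (s1 #9, s2 #10), G (s1 #10, s2 #11), A (s1 #11, s2 #12), T (s1 #13, s2 #14), T (s1 #14, s2 #15) gives a common subsequence of length 12. dp[14][15] = 12 confirms this is the maximum.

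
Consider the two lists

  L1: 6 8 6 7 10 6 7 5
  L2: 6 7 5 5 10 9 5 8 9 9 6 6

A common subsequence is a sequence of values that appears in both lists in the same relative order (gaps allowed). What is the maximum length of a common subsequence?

Taking 6 at L1[1]=L2[1]; then 8 at L1[2]=L2[8]; then 6 at L1[3]=L2[11]; then 6 at L1[6]=L2[12] gives a common subsequence of length 4, and the DP table's final entry dp[8][12] is also 4, so no common subsequence is longer.

4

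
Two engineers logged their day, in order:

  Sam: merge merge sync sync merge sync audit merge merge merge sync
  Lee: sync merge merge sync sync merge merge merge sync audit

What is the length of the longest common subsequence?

8

Taking merge at Sam[1]=Lee[2], merge at Sam[2]=Lee[3], sync at Sam[4]=Lee[4], sync at Sam[6]=Lee[5], merge at Sam[8]=Lee[6], merge at Sam[9]=Lee[7], merge at Sam[10]=Lee[8], sync at Sam[11]=Lee[9] gives a common subsequence of length 8. dp[11][10] = 8 confirms this is the maximum.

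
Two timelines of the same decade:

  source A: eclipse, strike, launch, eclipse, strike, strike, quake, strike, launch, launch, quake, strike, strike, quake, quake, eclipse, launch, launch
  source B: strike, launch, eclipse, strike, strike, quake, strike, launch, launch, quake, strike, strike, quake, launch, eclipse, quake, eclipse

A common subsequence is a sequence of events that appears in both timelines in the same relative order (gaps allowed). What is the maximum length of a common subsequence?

Pick strike [2,1], launch [3,2], eclipse [4,3], strike [5,4], strike [6,5], quake [7,6], strike [8,7], launch [9,8], launch [10,9], quake [11,10], strike [12,11], strike [13,12], quake [14,13], quake [15,16], eclipse [16,17]; all 15 events appear in both, in order. Since dp[18][17] = 15, nothing longer is possible.

15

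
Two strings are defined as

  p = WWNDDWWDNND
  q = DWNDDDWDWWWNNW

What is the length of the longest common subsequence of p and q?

Pick W at p[2]=q[2]; then N at p[3]=q[3]; then D at p[4]=q[6]; then D at p[5]=q[8]; then W at p[6]=q[10]; then W at p[7]=q[11]; then N at p[9]=q[12]; then N at p[10]=q[13]; all 8 characters appear in both, in order. Since dp[11][14] = 8, nothing longer is possible.

8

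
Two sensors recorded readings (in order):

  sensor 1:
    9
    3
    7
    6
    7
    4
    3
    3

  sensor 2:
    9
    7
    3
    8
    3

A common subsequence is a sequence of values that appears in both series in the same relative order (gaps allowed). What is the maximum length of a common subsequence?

Let dp[i][j] be the LCS length of the first i values of sensor 1 and the first j values of sensor 2. dp[i][j] = dp[i-1][j-1]+1 when the i-th and j-th values match, else max(dp[i-1][j], dp[i][j-1]).
    ·  9  7  3  8  3
 ·  0  0  0  0  0  0
 9  0  1  1  1  1  1
 3  0  1  1  2  2  2
 7  0  1  2  2  2  2
 6  0  1  2  2  2  2
 7  0  1  2  2  2  2
 4  0  1  2  2  2  2
 3  0  1  2  3  3  3
 3  0  1  2  3  3  4
dp[8][5] = 4. One LCS (by backtracking along matches): 9, 7, 3, 3.

4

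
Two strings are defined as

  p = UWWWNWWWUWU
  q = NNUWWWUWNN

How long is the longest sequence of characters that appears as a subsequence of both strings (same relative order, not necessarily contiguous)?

One common subsequence of length 6: U [1,3], W [6,4], W [7,5], W [8,6], U [9,7], W [10,8], and the DP table's final entry dp[11][10] is also 6, so no common subsequence is longer.

6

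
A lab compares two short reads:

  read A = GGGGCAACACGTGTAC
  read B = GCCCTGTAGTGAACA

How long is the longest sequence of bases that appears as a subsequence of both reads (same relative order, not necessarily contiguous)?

Taking G at read A[4]=read B[1]; then C at read A[5]=read B[2]; then C at read A[8]=read B[3]; then C at read A[10]=read B[4]; then G at read A[11]=read B[6]; then T at read A[12]=read B[7]; then G at read A[13]=read B[9]; then T at read A[14]=read B[10]; then A at read A[15]=read B[13]; then C at read A[16]=read B[14] gives a common subsequence of length 10. dp[16][15] = 10 confirms this is the maximum.

10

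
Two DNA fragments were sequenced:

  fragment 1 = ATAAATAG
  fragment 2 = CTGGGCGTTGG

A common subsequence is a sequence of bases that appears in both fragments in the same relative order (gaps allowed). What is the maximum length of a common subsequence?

Match T [2,8] → T [6,9] → G [8,11] — 3 bases in the same relative order in both, and the DP table's final entry dp[8][11] is also 3, so no common subsequence is longer.

3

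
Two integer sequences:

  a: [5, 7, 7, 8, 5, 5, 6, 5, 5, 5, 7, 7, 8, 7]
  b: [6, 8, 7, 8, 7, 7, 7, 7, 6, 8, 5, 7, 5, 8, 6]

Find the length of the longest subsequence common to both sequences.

6

Taking 7 [2,7], 7 [3,8], 8 [4,10], 5 [5,11], 5 [6,13], 6 [7,15] gives a common subsequence of length 6, and the DP table's final entry dp[14][15] is also 6, so no common subsequence is longer.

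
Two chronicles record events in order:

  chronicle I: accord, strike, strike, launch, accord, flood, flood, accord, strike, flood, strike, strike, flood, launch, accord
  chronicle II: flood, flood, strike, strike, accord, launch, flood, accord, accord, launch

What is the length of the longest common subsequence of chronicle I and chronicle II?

Pick strike at chronicle I[2]=chronicle II[3] → strike at chronicle I[3]=chronicle II[4] → launch at chronicle I[4]=chronicle II[6] → accord at chronicle I[5]=chronicle II[8] → accord at chronicle I[8]=chronicle II[9] → launch at chronicle I[14]=chronicle II[10]; all 6 events appear in both, in order. dp[15][10] = 6 confirms this is the maximum.

6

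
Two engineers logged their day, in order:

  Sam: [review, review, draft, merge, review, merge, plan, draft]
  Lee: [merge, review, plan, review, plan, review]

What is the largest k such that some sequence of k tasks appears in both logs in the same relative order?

3

Match review (Sam #1, Lee #2), review (Sam #2, Lee #4), review (Sam #5, Lee #6) — 3 tasks in the same relative order in both. Since dp[8][6] = 3, nothing longer is possible.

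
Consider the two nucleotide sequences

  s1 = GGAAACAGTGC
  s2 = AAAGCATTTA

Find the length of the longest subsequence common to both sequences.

6

One common subsequence of length 6: A [3,1] → A [4,2] → A [5,3] → C [6,5] → A [7,6] → T [9,9]. dp[11][10] = 6 confirms this is the maximum.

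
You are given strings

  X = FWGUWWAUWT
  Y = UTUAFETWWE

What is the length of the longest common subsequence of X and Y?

3

One common subsequence of length 3: F (X #1, Y #5); then W (X #2, Y #8); then W (X #5, Y #9). The LCS DP gives dp[10][10] = 3, so this is optimal.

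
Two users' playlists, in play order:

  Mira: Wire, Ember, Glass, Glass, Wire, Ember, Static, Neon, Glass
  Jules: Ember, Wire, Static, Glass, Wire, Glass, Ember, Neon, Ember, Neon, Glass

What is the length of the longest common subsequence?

6

Taking Wire (Mira #1, Jules #2), Glass (Mira #3, Jules #4), Glass (Mira #4, Jules #6), Ember (Mira #6, Jules #9), Neon (Mira #8, Jules #10), Glass (Mira #9, Jules #11) gives a common subsequence of length 6. Since dp[9][11] = 6, nothing longer is possible.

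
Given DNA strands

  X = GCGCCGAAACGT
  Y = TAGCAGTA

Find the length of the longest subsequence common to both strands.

Taking G (X #3, Y #3); then C (X #5, Y #4); then A (X #9, Y #5); then G (X #11, Y #6); then T (X #12, Y #7) gives a common subsequence of length 5, and the DP table's final entry dp[12][8] is also 5, so no common subsequence is longer.

5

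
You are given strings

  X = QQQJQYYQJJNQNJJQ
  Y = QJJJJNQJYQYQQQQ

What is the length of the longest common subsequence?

One common subsequence of length 8: Q [1,1] → Q [3,7] → J [4,8] → Q [5,10] → Y [6,11] → Q [8,13] → Q [12,14] → Q [16,15]. The LCS DP gives dp[16][15] = 8, so this is optimal.

8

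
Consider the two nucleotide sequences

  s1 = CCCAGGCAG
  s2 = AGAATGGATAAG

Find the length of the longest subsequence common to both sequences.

Taking A (s1 #4, s2 #4), G (s1 #5, s2 #6), G (s1 #6, s2 #7), A (s1 #8, s2 #11), G (s1 #9, s2 #12) gives a common subsequence of length 5, and the DP table's final entry dp[9][12] is also 5, so no common subsequence is longer.

5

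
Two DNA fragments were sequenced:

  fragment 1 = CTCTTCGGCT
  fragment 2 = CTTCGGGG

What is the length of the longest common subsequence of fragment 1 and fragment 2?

6

Taking C (fragment 1 #3, fragment 2 #1), then T (fragment 1 #4, fragment 2 #2), then T (fragment 1 #5, fragment 2 #3), then C (fragment 1 #6, fragment 2 #4), then G (fragment 1 #7, fragment 2 #7), then G (fragment 1 #8, fragment 2 #8) gives a common subsequence of length 6. The LCS DP gives dp[10][8] = 6, so this is optimal.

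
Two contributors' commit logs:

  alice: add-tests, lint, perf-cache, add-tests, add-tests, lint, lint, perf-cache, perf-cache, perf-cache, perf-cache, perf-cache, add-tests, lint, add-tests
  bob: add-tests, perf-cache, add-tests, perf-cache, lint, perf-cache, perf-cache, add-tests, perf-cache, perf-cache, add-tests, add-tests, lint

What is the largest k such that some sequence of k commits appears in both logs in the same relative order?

10

Match add-tests at alice[1]=bob[1]; then perf-cache at alice[3]=bob[2]; then add-tests at alice[4]=bob[3]; then lint at alice[7]=bob[5]; then perf-cache at alice[8]=bob[6]; then perf-cache at alice[9]=bob[7]; then perf-cache at alice[10]=bob[9]; then perf-cache at alice[11]=bob[10]; then add-tests at alice[13]=bob[12]; then lint at alice[14]=bob[13] — 10 commits in the same relative order in both. The LCS DP gives dp[15][13] = 10, so this is optimal.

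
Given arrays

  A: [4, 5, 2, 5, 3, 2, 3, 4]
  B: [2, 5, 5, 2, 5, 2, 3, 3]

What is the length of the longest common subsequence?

One common subsequence of length 5: 5 at A[2]=B[3]; then 2 at A[3]=B[4]; then 5 at A[4]=B[5]; then 3 at A[5]=B[7]; then 3 at A[7]=B[8], and the DP table's final entry dp[8][8] is also 5, so no common subsequence is longer.

5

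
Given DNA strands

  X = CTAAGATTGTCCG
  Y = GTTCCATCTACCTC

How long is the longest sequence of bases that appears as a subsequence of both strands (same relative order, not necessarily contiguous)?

Pick C [1,5]; then A [6,6]; then T [7,7]; then T [8,9]; then T [10,13]; then C [12,14]; all 6 bases appear in both, in order. The LCS DP gives dp[13][14] = 6, so this is optimal.

6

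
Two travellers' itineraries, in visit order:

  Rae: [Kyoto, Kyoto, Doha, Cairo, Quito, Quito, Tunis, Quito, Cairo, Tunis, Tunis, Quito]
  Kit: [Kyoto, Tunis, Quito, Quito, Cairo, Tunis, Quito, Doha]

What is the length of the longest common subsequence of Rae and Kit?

6

Taking Kyoto [1,1], Quito [6,3], Quito [8,4], Cairo [9,5], Tunis [11,6], Quito [12,7] gives a common subsequence of length 6. dp[12][8] = 6 confirms this is the maximum.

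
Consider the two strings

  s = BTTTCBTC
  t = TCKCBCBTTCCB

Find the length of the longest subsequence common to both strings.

Let dp[i][j] be the LCS length of the first i characters of s and the first j characters of t. dp[i][j] = dp[i-1][j-1]+1 when the i-th and j-th characters match, else max(dp[i-1][j], dp[i][j-1]).
    ·  T  C  K  C  B  C  B  T  T  C  C  B
 ·  0  0  0  0  0  0  0  0  0  0  0  0  0
 B  0  0  0  0  0  1  1  1  1  1  1  1  1
 T  0  1  1  1  1  1  1  1  2  2  2  2  2
 T  0  1  1  1  1  1  1  1  2  3  3  3  3
 T  0  1  1  1  1  1  1  1  2  3  3  3  3
 C  0  1  2  2  2  2  2  2  2  3  4  4  4
 B  0  1  2  2  2  3  3  3  3  3  4  4  5
 T  0  1  2  2  2  3  3  3  4  4  4  4  5
 C  0  1  2  2  3  3  4  4  4  4  5  5  5
dp[8][12] = 5. One LCS (by backtracking along matches): BTTCB.

5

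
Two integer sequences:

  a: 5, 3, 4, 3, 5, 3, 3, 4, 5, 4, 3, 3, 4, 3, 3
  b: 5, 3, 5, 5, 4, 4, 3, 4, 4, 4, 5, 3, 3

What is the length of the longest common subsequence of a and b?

9

One common subsequence of length 9: 5 (a #1, b #1), then 3 (a #2, b #2), then 4 (a #3, b #6), then 3 (a #7, b #7), then 4 (a #8, b #8), then 4 (a #10, b #9), then 4 (a #13, b #10), then 3 (a #14, b #12), then 3 (a #15, b #13). Since dp[15][13] = 9, nothing longer is possible.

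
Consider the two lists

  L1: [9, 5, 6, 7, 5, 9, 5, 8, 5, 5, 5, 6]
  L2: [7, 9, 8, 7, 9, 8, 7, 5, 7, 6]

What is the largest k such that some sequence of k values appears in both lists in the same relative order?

Let dp[i][j] be the LCS length of the first i values of L1 and the first j values of L2. dp[i][j] = dp[i-1][j-1]+1 when the i-th and j-th values match, else max(dp[i-1][j], dp[i][j-1]).
    ·  7  9  8  7  9  8  7  5  7  6
 ·  0  0  0  0  0  0  0  0  0  0  0
 9  0  0  1  1  1  1  1  1  1  1  1
 5  0  0  1  1  1  1  1  1  2  2  2
 6  0  0  1  1  1  1  1  1  2  2  3
 7  0  1  1  1  2  2  2  2  2  3  3
 5  0  1  1  1  2  2  2  2  3  3  3
 9  0  1  2  2  2  3  3  3  3  3  3
 5  0  1  2  2  2  3  3  3  4  4  4
 8  0  1  2  3  3  3  4  4  4  4  4
 5  0  1  2  3  3  3  4  4  5  5  5
 5  0  1  2  3  3  3  4  4  5  5  5
 5  0  1  2  3  3  3  4  4  5  5  5
 6  0  1  2  3  3  3  4  4  5  5  6
dp[12][10] = 6. One LCS (by backtracking along matches): 9, 7, 9, 8, 5, 6.

6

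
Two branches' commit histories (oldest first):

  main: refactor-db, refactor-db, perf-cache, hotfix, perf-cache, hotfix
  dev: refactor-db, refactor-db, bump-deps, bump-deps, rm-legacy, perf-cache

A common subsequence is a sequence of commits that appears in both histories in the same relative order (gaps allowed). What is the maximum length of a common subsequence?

3

Pick refactor-db at main[1]=dev[1] → refactor-db at main[2]=dev[2] → perf-cache at main[5]=dev[6]; all 3 commits appear in both, in order, and the DP table's final entry dp[6][6] is also 3, so no common subsequence is longer.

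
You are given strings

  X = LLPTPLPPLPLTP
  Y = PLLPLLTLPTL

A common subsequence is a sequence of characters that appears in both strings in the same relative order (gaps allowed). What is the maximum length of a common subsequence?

7

Taking L [1,2], then L [2,3], then P [3,4], then T [4,7], then L [6,8], then P [7,9], then L [11,11] gives a common subsequence of length 7, and the DP table's final entry dp[13][11] is also 7, so no common subsequence is longer.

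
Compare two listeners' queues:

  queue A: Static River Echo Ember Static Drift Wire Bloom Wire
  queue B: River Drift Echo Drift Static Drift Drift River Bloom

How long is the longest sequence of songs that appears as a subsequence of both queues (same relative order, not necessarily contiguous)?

5

One common subsequence of length 5: River at queue A[2]=queue B[1] → Echo at queue A[3]=queue B[3] → Static at queue A[5]=queue B[5] → Drift at queue A[6]=queue B[7] → Bloom at queue A[8]=queue B[9], and the DP table's final entry dp[9][9] is also 5, so no common subsequence is longer.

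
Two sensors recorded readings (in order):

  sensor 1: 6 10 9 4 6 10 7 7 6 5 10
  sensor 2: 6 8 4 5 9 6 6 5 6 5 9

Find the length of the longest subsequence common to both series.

5

Pick 6 [1,1]; then 9 [3,5]; then 6 [5,7]; then 6 [9,9]; then 5 [10,10]; all 5 values appear in both, in order, and the DP table's final entry dp[11][11] is also 5, so no common subsequence is longer.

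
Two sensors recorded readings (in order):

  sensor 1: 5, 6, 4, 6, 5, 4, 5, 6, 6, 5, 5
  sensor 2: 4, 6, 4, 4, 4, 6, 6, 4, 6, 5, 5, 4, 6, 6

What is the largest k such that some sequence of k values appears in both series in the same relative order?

Pick 6 [2,7], 4 [3,8], 6 [4,9], 5 [5,11], 4 [6,12], 6 [8,13], 6 [9,14]; all 7 values appear in both, in order. The LCS DP gives dp[11][14] = 7, so this is optimal.

7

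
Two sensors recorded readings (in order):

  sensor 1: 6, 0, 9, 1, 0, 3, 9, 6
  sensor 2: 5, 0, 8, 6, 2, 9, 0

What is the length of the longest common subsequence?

3

Match 6 (sensor 1 #1, sensor 2 #4); then 9 (sensor 1 #3, sensor 2 #6); then 0 (sensor 1 #5, sensor 2 #7) — 3 values in the same relative order in both, and the DP table's final entry dp[8][7] is also 3, so no common subsequence is longer.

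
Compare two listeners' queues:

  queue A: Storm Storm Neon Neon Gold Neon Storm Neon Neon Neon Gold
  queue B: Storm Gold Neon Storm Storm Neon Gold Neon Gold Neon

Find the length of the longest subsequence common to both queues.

Pick Storm (queue A #2, queue B #1), Gold (queue A #5, queue B #2), Neon (queue A #6, queue B #3), Storm (queue A #7, queue B #5), Neon (queue A #8, queue B #6), Neon (queue A #9, queue B #8), Neon (queue A #10, queue B #10); all 7 songs appear in both, in order. dp[11][10] = 7 confirms this is the maximum.

7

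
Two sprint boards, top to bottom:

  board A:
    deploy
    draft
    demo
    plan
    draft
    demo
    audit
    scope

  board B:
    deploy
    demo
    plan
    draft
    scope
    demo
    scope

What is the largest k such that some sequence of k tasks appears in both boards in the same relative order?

6

Pick deploy [1,1] → demo [3,2] → plan [4,3] → draft [5,4] → demo [6,6] → scope [8,7]; all 6 tasks appear in both, in order, and the DP table's final entry dp[8][7] is also 6, so no common subsequence is longer.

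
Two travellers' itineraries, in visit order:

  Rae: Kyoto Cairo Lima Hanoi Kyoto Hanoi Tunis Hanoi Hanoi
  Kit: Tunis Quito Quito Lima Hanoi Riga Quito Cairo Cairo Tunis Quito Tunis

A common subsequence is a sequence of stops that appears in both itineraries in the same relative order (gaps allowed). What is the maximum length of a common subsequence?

One common subsequence of length 3: Lima [3,4], then Hanoi [4,5], then Tunis [7,12]. The LCS DP gives dp[9][12] = 3, so this is optimal.

3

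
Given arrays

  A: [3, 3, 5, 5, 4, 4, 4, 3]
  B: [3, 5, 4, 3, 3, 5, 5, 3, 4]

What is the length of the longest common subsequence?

Let dp[i][j] be the LCS length of the first i values of A and the first j values of B. dp[i][j] = dp[i-1][j-1]+1 when the i-th and j-th values match, else max(dp[i-1][j], dp[i][j-1]).
    ·  3  5  4  3  3  5  5  3  4
 ·  0  0  0  0  0  0  0  0  0  0
 3  0  1  1  1  1  1  1  1  1  1
 3  0  1  1  1  2  2  2  2  2  2
 5  0  1  2  2  2  2  3  3  3  3
 5  0  1  2  2  2  2  3  4  4  4
 4  0  1  2  3  3  3  3  4  4  5
 4  0  1  2  3  3  3  3  4  4  5
 4  0  1  2  3  3  3  3  4  4  5
 3  0  1  2  3  4  4  4  4  5  5
dp[8][9] = 5. One LCS (by backtracking along matches): 3, 3, 5, 5, 4.

5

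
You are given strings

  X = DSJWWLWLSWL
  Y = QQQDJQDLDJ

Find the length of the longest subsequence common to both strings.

3

Pick D at X[1]=Y[4]; then J at X[3]=Y[5]; then L at X[6]=Y[8]; all 3 characters appear in both, in order, and the DP table's final entry dp[11][10] is also 3, so no common subsequence is longer.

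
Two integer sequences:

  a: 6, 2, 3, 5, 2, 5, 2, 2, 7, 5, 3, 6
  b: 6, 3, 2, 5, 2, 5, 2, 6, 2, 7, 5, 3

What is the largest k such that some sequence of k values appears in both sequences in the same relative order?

10

Match 6 (a #1, b #1), 2 (a #2, b #3), 5 (a #4, b #4), 2 (a #5, b #5), 5 (a #6, b #6), 2 (a #7, b #7), 2 (a #8, b #9), 7 (a #9, b #10), 5 (a #10, b #11), 3 (a #11, b #12) — 10 values in the same relative order in both. The LCS DP gives dp[12][12] = 10, so this is optimal.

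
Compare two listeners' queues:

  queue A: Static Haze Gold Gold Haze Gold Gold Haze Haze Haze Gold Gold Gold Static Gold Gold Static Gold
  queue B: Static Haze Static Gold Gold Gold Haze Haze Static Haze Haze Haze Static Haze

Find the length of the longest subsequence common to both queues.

9

Match Static (queue A #1, queue B #1) → Haze (queue A #2, queue B #2) → Gold (queue A #3, queue B #5) → Gold (queue A #4, queue B #6) → Haze (queue A #5, queue B #8) → Haze (queue A #8, queue B #10) → Haze (queue A #9, queue B #11) → Haze (queue A #10, queue B #12) → Static (queue A #14, queue B #13) — 9 songs in the same relative order in both. The LCS DP gives dp[18][14] = 9, so this is optimal.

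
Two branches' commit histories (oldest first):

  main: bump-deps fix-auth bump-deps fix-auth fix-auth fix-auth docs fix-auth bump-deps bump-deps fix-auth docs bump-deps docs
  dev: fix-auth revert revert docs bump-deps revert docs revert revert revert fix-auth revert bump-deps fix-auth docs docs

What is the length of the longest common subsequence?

Match fix-auth at main[2]=dev[1] → bump-deps at main[3]=dev[5] → docs at main[7]=dev[7] → fix-auth at main[8]=dev[11] → bump-deps at main[10]=dev[13] → fix-auth at main[11]=dev[14] → docs at main[12]=dev[15] → docs at main[14]=dev[16] — 8 commits in the same relative order in both. Since dp[14][16] = 8, nothing longer is possible.

8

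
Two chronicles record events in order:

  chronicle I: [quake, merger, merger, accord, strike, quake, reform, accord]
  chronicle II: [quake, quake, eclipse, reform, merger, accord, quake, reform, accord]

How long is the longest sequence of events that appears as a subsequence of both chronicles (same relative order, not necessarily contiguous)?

Match quake (chronicle I #1, chronicle II #2) → merger (chronicle I #3, chronicle II #5) → accord (chronicle I #4, chronicle II #6) → quake (chronicle I #6, chronicle II #7) → reform (chronicle I #7, chronicle II #8) → accord (chronicle I #8, chronicle II #9) — 6 events in the same relative order in both. dp[8][9] = 6 confirms this is the maximum.

6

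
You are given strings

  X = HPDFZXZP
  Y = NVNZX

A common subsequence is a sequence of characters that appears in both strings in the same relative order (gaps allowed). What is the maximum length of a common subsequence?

2

Let dp[i][j] be the LCS length of the first i characters of X and the first j characters of Y. dp[i][j] = dp[i-1][j-1]+1 when the i-th and j-th characters match, else max(dp[i-1][j], dp[i][j-1]).
    ·  N  V  N  Z  X
 ·  0  0  0  0  0  0
 H  0  0  0  0  0  0
 P  0  0  0  0  0  0
 D  0  0  0  0  0  0
 F  0  0  0  0  0  0
 Z  0  0  0  0  1  1
 X  0  0  0  0  1  2
 Z  0  0  0  0  1  2
 P  0  0  0  0  1  2
dp[8][5] = 2. One LCS (by backtracking along matches): ZX.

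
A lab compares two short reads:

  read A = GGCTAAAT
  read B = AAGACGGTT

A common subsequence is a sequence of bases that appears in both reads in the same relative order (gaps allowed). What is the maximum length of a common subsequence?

Let dp[i][j] be the LCS length of the first i bases of read A and the first j bases of read B. dp[i][j] = dp[i-1][j-1]+1 when the i-th and j-th bases match, else max(dp[i-1][j], dp[i][j-1]).
    ·  A  A  G  A  C  G  G  T  T
 ·  0  0  0  0  0  0  0  0  0  0
 G  0  0  0  1  1  1  1  1  1  1
 G  0  0  0  1  1  1  2  2  2  2
 C  0  0  0  1  1  2  2  2  2  2
 T  0  0  0  1  1  2  2  2  3  3
 A  0  1  1  1  2  2  2  2  3  3
 A  0  1  2  2  2  2  2  2  3  3
 A  0  1  2  2  3  3  3  3  3  3
 T  0  1  2  2  3  3  3  3  4  4
dp[8][9] = 4. One LCS (by backtracking along matches): GGTT.

4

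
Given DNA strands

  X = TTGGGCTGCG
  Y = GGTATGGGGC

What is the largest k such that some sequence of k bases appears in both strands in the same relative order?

Pick T at X[1]=Y[3], then T at X[2]=Y[5], then G at X[3]=Y[6], then G at X[4]=Y[7], then G at X[5]=Y[8], then G at X[8]=Y[9], then C at X[9]=Y[10]; all 7 bases appear in both, in order, and the DP table's final entry dp[10][10] is also 7, so no common subsequence is longer.

7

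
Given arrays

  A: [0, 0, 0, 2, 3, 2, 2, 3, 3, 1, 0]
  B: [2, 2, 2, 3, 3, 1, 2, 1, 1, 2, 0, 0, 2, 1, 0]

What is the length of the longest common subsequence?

Pick 2 at A[4]=B[1]; then 2 at A[6]=B[2]; then 2 at A[7]=B[3]; then 3 at A[8]=B[4]; then 3 at A[9]=B[5]; then 1 at A[10]=B[14]; then 0 at A[11]=B[15]; all 7 values appear in both, in order, and the DP table's final entry dp[11][15] is also 7, so no common subsequence is longer.

7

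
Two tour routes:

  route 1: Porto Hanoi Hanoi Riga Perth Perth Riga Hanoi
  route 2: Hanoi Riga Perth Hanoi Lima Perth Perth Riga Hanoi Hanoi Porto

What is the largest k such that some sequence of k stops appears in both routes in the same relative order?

Taking Hanoi at route 1[2]=route 2[1] → Hanoi at route 1[3]=route 2[4] → Perth at route 1[5]=route 2[6] → Perth at route 1[6]=route 2[7] → Riga at route 1[7]=route 2[8] → Hanoi at route 1[8]=route 2[10] gives a common subsequence of length 6, and the DP table's final entry dp[8][11] is also 6, so no common subsequence is longer.

6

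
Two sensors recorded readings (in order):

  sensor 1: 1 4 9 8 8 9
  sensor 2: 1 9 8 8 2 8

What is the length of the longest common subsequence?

4

Match 1 (sensor 1 #1, sensor 2 #1), then 9 (sensor 1 #3, sensor 2 #2), then 8 (sensor 1 #4, sensor 2 #4), then 8 (sensor 1 #5, sensor 2 #6) — 4 values in the same relative order in both. Since dp[6][6] = 4, nothing longer is possible.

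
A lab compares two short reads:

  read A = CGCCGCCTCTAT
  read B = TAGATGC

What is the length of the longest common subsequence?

3

Match G [2,3], G [5,6], C [9,7] — 3 bases in the same relative order in both, and the DP table's final entry dp[12][7] is also 3, so no common subsequence is longer.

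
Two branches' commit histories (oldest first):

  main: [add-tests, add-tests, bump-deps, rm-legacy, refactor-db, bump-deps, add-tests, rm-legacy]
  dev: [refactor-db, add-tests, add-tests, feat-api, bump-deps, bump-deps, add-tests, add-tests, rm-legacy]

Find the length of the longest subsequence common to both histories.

6

One common subsequence of length 6: add-tests (main #1, dev #2), then add-tests (main #2, dev #3), then bump-deps (main #3, dev #5), then bump-deps (main #6, dev #6), then add-tests (main #7, dev #8), then rm-legacy (main #8, dev #9). dp[8][9] = 6 confirms this is the maximum.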